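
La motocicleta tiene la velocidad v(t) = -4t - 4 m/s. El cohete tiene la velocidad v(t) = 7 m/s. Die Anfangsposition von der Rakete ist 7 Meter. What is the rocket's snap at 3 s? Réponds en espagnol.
Para resolver esto, necesitamos tomar 3 derivadas de nuestra ecuación de la velocidad v(t) = 7. Derivando la velocidad, obtenemos la aceleración: a(t) = 0. Tomando d/dt de a(t), encontramos j(t) = 0. Derivando la sacudida, obtenemos el snap: s(t) = 0. Usando s(t) = 0 y sustituyendo t = 3, encontramos s = 0.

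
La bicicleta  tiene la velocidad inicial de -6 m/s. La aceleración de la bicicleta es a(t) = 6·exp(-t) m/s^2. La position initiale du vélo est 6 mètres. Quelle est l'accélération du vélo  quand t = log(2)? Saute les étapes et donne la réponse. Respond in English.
The answer is 3.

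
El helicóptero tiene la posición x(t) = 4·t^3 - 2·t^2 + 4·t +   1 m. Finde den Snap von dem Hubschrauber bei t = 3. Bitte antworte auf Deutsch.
Wir müssen unsere Gleichung für die Position x(t) = 4·t^3 - 2·t^2 + 4·t + 1 4-mal ableiten. Mit d/dt von x(t) finden wir v(t) = 12·t^2 - 4·t + 4. Durch Ableiten von der Geschwindigkeit erhalten wir die Beschleunigung: a(t) = 24·t - 4. Durch Ableiten von der Beschleunigung erhalten wir den Ruck: j(t) = 24. Die Ableitung von dem Ruck ergibt den Snap: s(t) = 0. Mit s(t) = 0 und Einsetzen von t = 3, finden wir s = 0.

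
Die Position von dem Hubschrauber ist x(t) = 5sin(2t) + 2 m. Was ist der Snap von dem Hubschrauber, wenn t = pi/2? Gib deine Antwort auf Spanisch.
Para resolver esto, necesitamos tomar 4 derivadas de nuestra ecuación de la posición x(t) = 5·sin(2·t) + 2. La derivada de la posición da la velocidad: v(t) = 10·cos(2·t). Derivando la velocidad, obtenemos la aceleración: a(t) = -20·sin(2·t). Derivando la aceleración, obtenemos la sacudida: j(t) = -40·cos(2·t). Derivando la sacudida, obtenemos el snap: s(t) = 80·sin(2·t). Usando s(t) = 80·sin(2·t) y sustituyendo t = pi/2, encontramos s = 0.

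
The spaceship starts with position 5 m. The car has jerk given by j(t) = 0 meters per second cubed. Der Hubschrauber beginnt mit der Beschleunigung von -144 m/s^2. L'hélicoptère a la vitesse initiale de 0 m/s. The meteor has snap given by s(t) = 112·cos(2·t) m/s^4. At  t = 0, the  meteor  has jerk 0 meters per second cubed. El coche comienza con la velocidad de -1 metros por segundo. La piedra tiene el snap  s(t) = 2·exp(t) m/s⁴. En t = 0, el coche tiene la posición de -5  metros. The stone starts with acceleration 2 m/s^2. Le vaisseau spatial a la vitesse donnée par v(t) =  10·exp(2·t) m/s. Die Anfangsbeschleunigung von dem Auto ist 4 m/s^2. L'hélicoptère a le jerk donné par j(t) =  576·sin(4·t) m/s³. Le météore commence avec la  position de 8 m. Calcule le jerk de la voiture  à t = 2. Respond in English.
We have jerk j(t) = 0. Substituting t = 2: j(2) = 0.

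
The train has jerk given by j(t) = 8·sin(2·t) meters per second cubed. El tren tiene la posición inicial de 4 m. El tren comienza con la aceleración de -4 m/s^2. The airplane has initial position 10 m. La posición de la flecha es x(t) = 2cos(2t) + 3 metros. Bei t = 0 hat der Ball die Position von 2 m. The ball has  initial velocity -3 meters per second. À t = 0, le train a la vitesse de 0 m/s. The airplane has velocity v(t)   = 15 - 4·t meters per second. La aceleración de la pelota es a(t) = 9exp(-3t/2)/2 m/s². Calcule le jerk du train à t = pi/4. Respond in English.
Using j(t) = 8·sin(2·t) and substituting t = pi/4, we find j = 8.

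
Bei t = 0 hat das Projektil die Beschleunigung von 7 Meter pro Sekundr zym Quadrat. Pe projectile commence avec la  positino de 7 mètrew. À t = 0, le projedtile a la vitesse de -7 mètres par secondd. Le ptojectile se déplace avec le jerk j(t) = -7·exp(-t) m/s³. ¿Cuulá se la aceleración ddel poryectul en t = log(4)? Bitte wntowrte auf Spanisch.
Necesitamos integrar nuestra ecuación de la sacudida j(t) = -7·exp(-t) 1 vez. La integral de la sacudida, con a(0) = 7, da la aceleración: a(t) = 7·exp(-t). Tenemos la aceleración a(t) = 7·exp(-t). Sustituyendo t = log(4): a(log(4)) = 7/4.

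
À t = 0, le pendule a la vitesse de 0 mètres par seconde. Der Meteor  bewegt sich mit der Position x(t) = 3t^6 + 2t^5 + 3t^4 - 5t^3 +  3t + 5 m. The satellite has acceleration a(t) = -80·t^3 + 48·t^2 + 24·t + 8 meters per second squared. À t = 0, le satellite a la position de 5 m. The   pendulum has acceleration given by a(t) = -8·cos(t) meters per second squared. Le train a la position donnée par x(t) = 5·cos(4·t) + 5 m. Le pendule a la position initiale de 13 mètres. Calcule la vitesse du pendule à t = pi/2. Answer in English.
Starting from acceleration a(t) = -8·cos(t), we take 1 antiderivative. The integral of acceleration, with v(0) = 0, gives velocity: v(t) = -8·sin(t). We have velocity v(t) = -8·sin(t). Substituting t = pi/2: v(pi/2) = -8.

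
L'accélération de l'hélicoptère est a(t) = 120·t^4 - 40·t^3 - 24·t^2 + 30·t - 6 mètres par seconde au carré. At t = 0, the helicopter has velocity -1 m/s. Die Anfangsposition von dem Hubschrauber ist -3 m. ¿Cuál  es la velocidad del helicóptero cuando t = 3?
Para resolver esto, necesitamos tomar 1 integral de nuestra ecuación de la aceleración a(t) = 120·t^4 - 40·t^3 - 24·t^2 + 30·t - 6. Integrando la aceleración y usando la condición inicial v(0) = -1, obtenemos v(t) = 24·t^5 - 10·t^4 - 8·t^3 + 15·t^2 - 6·t - 1. Tenemos la velocidad v(t) = 24·t^5 - 10·t^4 - 8·t^3 + 15·t^2 - 6·t - 1. Sustituyendo t = 3: v(3) = 4922.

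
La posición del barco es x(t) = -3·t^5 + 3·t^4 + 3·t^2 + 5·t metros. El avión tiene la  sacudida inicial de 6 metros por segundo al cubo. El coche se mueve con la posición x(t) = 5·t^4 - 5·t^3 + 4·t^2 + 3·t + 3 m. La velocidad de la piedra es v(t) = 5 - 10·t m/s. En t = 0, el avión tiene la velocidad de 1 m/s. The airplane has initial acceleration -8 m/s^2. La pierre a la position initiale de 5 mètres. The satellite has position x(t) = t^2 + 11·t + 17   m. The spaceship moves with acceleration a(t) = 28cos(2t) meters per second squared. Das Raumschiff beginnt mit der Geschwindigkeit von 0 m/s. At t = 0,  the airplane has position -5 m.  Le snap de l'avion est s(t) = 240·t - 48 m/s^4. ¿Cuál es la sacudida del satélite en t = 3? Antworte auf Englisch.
To solve this, we need to take 3 derivatives of our position equation x(t) = t^2 + 11·t + 17. The derivative of position gives velocity: v(t) = 2·t + 11. Taking d/dt of v(t), we find a(t) = 2. Taking d/dt of a(t), we find j(t) = 0. Using j(t) = 0 and substituting t = 3, we find j = 0.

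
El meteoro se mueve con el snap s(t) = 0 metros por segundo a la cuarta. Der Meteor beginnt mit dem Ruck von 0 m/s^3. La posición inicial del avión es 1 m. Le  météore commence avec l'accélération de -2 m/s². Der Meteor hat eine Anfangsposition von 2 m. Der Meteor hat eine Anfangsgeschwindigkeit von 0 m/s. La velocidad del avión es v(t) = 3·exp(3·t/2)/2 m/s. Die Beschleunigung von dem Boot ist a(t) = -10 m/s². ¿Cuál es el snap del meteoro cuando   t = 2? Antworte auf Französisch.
De l'équation du snap s(t) = 0, nous substituons t = 2 pour obtenir s = 0.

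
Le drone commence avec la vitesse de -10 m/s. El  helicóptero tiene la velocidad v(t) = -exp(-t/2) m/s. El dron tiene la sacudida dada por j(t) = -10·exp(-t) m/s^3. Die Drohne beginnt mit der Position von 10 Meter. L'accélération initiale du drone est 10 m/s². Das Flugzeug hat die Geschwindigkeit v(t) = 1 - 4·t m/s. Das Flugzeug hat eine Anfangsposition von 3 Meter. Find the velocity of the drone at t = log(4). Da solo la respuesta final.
At t = log(4), v = -5/2.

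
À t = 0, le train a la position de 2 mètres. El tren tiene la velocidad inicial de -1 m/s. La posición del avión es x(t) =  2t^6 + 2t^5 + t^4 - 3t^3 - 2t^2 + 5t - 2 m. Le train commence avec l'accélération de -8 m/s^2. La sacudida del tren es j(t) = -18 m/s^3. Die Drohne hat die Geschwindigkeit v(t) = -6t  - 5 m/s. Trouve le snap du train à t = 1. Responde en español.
Para resolver esto, necesitamos tomar 1 derivada de nuestra ecuación de la sacudida j(t) = -18. La derivada de la sacudida da el snap: s(t) = 0. Tenemos el snap s(t) = 0. Sustituyendo t = 1: s(1) = 0.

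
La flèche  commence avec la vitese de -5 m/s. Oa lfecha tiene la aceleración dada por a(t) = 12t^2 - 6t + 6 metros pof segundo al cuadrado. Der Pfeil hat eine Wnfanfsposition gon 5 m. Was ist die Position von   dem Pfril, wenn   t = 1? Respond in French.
Nous devons trouver la primitive de notre équation de l'accélération a(t) = 12·t^2 - 6·t + 6 2 fois. La primitive de l'accélération, avec v(0) = -5, donne la vitesse: v(t) = 4·t^3 - 3·t^2 + 6·t - 5. L'intégrale de la vitesse est la position. En utilisant x(0) = 5, nous obtenons x(t) = t^4 - t^3 + 3·t^2 - 5·t + 5. En utilisant x(t) = t^4 - t^3 + 3·t^2 - 5·t + 5 et en substituant t = 1, nous trouvons x = 3.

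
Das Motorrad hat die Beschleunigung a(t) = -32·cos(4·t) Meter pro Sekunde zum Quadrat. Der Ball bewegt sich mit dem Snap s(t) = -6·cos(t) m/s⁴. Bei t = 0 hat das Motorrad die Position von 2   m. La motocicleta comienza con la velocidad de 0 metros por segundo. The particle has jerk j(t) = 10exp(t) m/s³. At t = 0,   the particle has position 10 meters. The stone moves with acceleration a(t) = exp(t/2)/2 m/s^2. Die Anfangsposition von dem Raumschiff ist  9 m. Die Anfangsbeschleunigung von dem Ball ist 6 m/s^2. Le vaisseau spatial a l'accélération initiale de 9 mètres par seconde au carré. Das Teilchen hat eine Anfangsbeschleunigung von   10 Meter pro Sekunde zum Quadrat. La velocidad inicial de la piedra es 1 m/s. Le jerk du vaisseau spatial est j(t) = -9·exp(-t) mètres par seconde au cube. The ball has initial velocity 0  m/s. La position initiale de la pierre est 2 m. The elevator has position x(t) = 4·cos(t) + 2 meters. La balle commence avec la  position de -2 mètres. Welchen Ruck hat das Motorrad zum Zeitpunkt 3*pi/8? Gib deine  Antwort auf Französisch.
Nous devons dériver notre équation de l'accélération a(t) = -32·cos(4·t) 1 fois. En prenant d/dt de a(t), nous trouvons j(t) = 128·sin(4·t). De l'équation du jerk j(t) = 128·sin(4·t), nous substituons t = 3*pi/8 pour obtenir j = -128.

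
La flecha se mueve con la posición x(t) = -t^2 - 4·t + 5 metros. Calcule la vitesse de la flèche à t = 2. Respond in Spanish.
Partiendo de la posición x(t) = -t^2 - 4·t + 5, tomamos 1 derivada. Derivando la posición, obtenemos la velocidad: v(t) = -2·t - 4. Tenemos la velocidad v(t) = -2·t - 4. Sustituyendo t = 2: v(2) = -8.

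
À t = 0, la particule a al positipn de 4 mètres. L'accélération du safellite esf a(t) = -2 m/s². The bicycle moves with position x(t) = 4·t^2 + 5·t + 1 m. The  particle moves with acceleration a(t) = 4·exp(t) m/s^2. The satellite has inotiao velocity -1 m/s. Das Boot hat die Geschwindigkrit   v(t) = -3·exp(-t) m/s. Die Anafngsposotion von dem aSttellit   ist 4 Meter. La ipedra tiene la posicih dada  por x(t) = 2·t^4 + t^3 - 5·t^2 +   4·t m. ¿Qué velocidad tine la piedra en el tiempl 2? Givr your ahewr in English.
To solve this, we need to take 1 derivative of our position equation x(t) = 2·t^4 + t^3 - 5·t^2 + 4·t. Differentiating position, we get velocity: v(t) = 8·t^3 + 3·t^2 - 10·t + 4. From the given velocity equation v(t) = 8·t^3 + 3·t^2 - 10·t + 4, we substitute t = 2 to get v = 60.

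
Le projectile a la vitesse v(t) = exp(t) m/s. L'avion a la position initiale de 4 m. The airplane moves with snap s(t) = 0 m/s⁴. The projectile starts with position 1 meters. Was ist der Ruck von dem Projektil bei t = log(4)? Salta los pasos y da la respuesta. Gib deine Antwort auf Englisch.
j(log(4)) = 4.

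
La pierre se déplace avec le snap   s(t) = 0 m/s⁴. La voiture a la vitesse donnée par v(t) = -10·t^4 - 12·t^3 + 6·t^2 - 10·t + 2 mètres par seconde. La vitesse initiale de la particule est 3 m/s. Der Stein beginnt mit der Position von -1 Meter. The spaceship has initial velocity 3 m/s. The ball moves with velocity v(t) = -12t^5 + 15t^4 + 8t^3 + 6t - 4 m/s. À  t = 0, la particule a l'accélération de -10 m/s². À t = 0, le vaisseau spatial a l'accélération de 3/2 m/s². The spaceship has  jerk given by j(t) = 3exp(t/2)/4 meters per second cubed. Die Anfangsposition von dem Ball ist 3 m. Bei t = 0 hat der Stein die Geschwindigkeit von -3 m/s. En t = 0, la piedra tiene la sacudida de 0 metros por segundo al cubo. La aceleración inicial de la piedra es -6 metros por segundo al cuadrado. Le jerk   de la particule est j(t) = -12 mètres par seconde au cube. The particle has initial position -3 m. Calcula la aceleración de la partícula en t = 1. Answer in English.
We must find the antiderivative of our jerk equation j(t) = -12 1 time. The antiderivative of jerk, with a(0) = -10, gives acceleration: a(t) = -12·t - 10. We have acceleration a(t) = -12·t - 10. Substituting t = 1: a(1) = -22.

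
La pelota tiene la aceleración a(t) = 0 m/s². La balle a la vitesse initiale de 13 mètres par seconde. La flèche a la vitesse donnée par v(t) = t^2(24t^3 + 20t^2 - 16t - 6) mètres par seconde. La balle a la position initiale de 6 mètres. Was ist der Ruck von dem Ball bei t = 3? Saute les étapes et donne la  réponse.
Die Antwort ist 0.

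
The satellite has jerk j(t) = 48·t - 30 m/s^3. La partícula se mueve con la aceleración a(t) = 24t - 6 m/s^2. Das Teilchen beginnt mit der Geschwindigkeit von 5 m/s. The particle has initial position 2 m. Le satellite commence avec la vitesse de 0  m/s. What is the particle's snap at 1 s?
Starting from acceleration a(t) = 24·t - 6, we take 2 derivatives. Differentiating acceleration, we get jerk: j(t) = 24. Differentiating jerk, we get snap: s(t) = 0. From the given snap equation s(t) = 0, we substitute t = 1 to get s = 0.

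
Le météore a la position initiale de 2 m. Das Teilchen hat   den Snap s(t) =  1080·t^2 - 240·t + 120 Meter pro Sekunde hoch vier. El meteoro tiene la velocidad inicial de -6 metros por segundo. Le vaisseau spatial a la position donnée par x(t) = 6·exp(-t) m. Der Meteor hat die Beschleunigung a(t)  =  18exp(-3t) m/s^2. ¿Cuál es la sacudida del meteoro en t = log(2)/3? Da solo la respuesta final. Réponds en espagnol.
j(log(2)/3) = -27.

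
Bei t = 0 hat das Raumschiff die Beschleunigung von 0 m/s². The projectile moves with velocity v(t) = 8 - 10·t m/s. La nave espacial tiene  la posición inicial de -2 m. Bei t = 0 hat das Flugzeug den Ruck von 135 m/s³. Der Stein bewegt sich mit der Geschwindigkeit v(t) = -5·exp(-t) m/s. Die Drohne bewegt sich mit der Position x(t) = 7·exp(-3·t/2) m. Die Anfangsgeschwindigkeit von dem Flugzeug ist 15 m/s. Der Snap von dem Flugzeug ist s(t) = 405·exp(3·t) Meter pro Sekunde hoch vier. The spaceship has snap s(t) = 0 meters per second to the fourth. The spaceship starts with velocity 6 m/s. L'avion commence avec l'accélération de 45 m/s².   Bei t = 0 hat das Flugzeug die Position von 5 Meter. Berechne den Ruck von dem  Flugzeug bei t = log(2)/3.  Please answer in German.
Ausgehend von dem Snap s(t) = 405·exp(3·t), nehmen wir 1 Integral. Durch Integration von dem Snap und Verwendung der Anfangsbedingung j(0) = 135, erhalten wir j(t) = 135·exp(3·t). Wir haben den Ruck j(t) = 135·exp(3·t). Durch Einsetzen von t = log(2)/3: j(log(2)/3) = 270.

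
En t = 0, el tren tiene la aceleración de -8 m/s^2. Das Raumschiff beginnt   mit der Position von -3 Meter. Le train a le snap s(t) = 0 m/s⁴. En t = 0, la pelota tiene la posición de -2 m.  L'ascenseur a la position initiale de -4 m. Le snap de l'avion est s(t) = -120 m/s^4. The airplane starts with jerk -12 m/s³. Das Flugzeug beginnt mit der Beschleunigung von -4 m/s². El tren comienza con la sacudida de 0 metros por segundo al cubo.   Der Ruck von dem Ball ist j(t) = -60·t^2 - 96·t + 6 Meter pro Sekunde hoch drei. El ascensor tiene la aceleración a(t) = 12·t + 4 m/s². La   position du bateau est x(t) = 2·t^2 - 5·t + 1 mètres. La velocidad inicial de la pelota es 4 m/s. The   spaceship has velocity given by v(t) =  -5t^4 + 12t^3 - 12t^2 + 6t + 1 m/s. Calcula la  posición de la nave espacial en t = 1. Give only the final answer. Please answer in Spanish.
x(1) = -1.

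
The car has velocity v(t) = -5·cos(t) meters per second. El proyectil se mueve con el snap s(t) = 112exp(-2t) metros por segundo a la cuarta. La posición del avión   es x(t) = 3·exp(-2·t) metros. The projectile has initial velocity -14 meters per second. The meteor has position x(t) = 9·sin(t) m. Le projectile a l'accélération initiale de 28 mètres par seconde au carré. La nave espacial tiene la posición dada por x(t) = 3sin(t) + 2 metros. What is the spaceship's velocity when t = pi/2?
Starting from position x(t) = 3·sin(t) + 2, we take 1 derivative. Differentiating position, we get velocity: v(t) = 3·cos(t). We have velocity v(t) = 3·cos(t). Substituting t = pi/2: v(pi/2) = 0.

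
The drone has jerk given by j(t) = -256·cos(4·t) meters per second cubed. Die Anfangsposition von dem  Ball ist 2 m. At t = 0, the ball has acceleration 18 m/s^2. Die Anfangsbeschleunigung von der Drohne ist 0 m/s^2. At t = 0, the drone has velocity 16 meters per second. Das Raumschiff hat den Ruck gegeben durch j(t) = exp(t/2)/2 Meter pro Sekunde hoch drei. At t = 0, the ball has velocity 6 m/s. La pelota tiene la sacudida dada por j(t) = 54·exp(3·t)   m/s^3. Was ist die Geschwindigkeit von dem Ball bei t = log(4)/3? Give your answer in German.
Wir müssen die Stammfunktion unserer Gleichung für den Ruck j(t) = 54·exp(3·t) 2-mal finden. Durch Integration von dem Ruck und Verwendung der Anfangsbedingung a(0) = 18, erhalten wir a(t) = 18·exp(3·t). Durch Integration von der Beschleunigung und Verwendung der Anfangsbedingung v(0) = 6, erhalten wir v(t) = 6·exp(3·t). Aus der Gleichung für die Geschwindigkeit v(t) = 6·exp(3·t), setzen wir t = log(4)/3 ein und erhalten v = 24.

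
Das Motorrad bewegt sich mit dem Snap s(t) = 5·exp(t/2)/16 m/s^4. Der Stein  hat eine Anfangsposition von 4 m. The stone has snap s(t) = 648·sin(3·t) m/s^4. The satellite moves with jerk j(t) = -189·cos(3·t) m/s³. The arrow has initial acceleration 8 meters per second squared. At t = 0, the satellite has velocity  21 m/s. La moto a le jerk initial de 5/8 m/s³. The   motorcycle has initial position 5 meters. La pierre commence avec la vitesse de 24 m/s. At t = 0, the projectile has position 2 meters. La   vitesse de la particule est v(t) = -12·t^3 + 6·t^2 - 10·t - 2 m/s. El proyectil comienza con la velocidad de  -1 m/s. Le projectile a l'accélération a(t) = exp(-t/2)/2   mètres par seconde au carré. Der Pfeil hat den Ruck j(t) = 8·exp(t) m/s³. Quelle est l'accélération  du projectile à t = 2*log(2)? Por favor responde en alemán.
Wir haben die Beschleunigung a(t) = exp(-t/2)/2. Durch Einsetzen von t = 2*log(2): a(2*log(2)) = 1/4.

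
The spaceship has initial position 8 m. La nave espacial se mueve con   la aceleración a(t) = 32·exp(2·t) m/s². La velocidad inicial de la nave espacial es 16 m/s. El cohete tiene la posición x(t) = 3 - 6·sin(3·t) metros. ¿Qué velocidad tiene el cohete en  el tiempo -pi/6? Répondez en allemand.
Um dies zu lösen, müssen wir 1 Ableitung unserer Gleichung für die Position x(t) = 3 - 6·sin(3·t) nehmen. Mit d/dt von x(t) finden wir v(t) = -18·cos(3·t). Mit v(t) = -18·cos(3·t) und Einsetzen von t = -pi/6, finden wir v = 0.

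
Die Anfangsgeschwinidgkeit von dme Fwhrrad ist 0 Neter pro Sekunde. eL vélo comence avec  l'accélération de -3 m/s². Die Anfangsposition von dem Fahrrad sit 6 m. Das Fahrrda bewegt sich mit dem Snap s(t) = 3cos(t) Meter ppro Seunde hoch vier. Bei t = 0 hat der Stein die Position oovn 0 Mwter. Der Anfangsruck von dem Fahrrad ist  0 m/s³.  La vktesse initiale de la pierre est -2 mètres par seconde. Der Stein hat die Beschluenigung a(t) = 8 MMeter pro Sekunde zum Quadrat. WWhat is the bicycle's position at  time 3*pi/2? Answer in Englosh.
We must find the integral of our snap equation s(t) = 3·cos(t) 4 times. Taking ∫s(t)dt and applying j(0) = 0, we find j(t) = 3·sin(t). The antiderivative of jerk is acceleration. Using a(0) = -3, we get a(t) = -3·cos(t). Finding the antiderivative of a(t) and using v(0) = 0: v(t) = -3·sin(t). The integral of velocity, with x(0) = 6, gives position: x(t) = 3·cos(t) + 3. We have position x(t) = 3·cos(t) + 3. Substituting t = 3*pi/2: x(3*pi/2) = 3.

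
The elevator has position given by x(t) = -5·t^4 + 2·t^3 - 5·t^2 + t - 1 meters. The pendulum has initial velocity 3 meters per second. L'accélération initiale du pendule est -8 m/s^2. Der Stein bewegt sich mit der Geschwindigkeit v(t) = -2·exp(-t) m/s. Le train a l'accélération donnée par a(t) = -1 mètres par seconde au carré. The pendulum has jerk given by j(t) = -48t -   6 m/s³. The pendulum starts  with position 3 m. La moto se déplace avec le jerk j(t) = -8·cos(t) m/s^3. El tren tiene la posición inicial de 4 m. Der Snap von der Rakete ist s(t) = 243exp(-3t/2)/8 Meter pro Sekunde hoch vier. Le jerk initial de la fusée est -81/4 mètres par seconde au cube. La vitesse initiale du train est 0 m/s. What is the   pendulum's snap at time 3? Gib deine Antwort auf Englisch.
We must differentiate our jerk equation j(t) = -48·t - 6 1 time. Differentiating jerk, we get snap: s(t) = -48. From the given snap equation s(t) = -48, we substitute t = 3 to get s = -48.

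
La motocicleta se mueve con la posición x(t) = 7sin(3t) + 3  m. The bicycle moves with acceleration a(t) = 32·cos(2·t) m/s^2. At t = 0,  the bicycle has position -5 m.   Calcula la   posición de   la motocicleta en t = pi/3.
Tenemos la posición x(t) = 7·sin(3·t) + 3. Sustituyendo t = pi/3: x(pi/3) = 3.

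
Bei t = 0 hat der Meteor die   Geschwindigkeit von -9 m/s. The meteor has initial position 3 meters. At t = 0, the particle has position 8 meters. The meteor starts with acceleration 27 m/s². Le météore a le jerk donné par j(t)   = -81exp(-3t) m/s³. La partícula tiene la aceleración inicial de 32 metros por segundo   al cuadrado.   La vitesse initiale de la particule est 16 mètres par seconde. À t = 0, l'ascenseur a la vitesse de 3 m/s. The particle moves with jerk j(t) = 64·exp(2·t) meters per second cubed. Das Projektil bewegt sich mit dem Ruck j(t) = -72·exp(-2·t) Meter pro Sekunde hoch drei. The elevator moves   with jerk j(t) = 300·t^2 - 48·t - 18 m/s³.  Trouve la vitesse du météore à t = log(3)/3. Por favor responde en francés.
Pour résoudre ceci, nous devons prendre 2 primitives de notre équation du jerk j(t) = -81·exp(-3·t). En intégrant le jerk et en utilisant la condition initiale a(0) = 27, nous obtenons a(t) = 27·exp(-3·t). L'intégrale de l'accélération est la vitesse. En utilisant v(0) = -9, nous obtenons v(t) = -9·exp(-3·t). En utilisant v(t) = -9·exp(-3·t) et en substituant t = log(3)/3, nous trouvons v = -3.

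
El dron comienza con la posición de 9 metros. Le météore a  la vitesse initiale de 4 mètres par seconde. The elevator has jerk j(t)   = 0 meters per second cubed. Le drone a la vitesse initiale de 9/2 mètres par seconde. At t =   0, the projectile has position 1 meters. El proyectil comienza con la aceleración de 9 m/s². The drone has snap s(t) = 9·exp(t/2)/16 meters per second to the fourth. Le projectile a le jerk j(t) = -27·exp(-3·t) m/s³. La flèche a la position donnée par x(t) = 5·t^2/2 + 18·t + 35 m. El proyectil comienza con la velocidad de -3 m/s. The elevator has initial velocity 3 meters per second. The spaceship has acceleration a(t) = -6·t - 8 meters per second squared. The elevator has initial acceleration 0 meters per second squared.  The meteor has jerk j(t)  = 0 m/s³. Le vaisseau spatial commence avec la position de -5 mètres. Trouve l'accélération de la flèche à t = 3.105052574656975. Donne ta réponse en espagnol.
Debemos derivar nuestra ecuación de la posición x(t) = 5·t^2/2 + 18·t + 35 2 veces. Tomando d/dt de x(t), encontramos v(t) = 5·t + 18. Derivando la velocidad, obtenemos la aceleración: a(t) = 5. Tenemos la aceleración a(t) = 5. Sustituyendo t = 3.105052574656975: a(3.105052574656975) = 5.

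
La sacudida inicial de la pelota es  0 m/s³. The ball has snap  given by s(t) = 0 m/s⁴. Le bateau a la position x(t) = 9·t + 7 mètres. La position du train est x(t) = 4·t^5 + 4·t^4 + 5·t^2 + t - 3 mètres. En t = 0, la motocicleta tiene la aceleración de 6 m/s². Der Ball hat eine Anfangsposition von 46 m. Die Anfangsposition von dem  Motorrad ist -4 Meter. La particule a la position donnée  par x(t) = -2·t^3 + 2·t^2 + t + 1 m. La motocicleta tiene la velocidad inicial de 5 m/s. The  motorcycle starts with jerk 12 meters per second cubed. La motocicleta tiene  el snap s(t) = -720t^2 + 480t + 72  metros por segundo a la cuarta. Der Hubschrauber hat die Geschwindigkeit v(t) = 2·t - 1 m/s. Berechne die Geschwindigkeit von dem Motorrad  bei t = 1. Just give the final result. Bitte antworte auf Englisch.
At t = 1, v = 37.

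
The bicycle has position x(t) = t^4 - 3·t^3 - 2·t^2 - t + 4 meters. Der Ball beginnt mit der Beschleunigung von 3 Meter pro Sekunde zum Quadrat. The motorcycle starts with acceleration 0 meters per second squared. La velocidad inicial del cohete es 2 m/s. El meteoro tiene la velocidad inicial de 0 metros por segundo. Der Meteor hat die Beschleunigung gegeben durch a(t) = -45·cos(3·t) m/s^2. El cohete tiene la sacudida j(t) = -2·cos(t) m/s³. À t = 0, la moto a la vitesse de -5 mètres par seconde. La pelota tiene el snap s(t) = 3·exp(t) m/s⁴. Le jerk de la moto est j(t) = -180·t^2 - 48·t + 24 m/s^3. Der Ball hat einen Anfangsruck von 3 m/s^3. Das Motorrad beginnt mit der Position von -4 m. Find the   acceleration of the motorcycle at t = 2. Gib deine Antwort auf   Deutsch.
Wir müssen das Integral unserer Gleichung für den Ruck j(t) = -180·t^2 - 48·t + 24 1-mal finden. Das Integral von dem Ruck, mit a(0) = 0, ergibt die Beschleunigung: a(t) = 12·t·(-5·t^2 - 2·t + 2). Wir haben die Beschleunigung a(t) = 12·t·(-5·t^2 - 2·t + 2). Durch Einsetzen von t = 2: a(2) = -528.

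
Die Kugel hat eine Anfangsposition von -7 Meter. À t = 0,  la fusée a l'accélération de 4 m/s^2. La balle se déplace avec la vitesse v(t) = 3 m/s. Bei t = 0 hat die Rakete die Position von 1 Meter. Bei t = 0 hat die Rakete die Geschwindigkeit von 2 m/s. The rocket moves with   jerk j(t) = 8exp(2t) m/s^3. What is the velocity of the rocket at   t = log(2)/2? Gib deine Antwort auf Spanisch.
Para resolver esto, necesitamos tomar 2 integrales de nuestra ecuación de la sacudida j(t) = 8·exp(2·t). Tomando ∫j(t)dt y aplicando a(0) = 4, encontramos a(t) = 4·exp(2·t). La integral de la aceleración, con v(0) = 2, da la velocidad: v(t) = 2·exp(2·t). De la ecuación de la velocidad v(t) = 2·exp(2·t), sustituimos t = log(2)/2 para obtener v = 4.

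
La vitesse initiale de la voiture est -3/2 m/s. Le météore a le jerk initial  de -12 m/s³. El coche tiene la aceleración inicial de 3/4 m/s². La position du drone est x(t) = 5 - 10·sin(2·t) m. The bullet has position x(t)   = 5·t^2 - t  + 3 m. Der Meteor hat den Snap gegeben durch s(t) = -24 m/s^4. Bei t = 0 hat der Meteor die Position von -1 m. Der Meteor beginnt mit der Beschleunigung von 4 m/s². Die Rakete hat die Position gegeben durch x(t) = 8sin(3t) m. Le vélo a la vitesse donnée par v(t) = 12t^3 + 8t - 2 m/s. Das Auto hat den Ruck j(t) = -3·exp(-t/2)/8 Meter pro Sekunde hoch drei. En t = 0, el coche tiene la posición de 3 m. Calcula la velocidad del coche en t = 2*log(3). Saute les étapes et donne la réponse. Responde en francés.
La réponse est -1/2.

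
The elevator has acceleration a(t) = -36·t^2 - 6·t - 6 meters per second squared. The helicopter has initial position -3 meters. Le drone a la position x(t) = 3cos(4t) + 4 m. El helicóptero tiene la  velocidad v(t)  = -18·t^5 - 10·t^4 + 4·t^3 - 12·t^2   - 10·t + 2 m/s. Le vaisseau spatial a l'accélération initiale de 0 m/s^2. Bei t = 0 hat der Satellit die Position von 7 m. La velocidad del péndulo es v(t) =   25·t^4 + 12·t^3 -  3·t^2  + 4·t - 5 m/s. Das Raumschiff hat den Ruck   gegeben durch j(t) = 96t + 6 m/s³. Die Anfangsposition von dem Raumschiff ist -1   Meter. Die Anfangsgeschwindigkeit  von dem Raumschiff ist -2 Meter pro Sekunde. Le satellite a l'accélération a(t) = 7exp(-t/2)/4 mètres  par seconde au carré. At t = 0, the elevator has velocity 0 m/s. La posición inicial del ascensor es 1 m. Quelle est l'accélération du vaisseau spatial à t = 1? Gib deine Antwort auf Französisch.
En partant du jerk j(t) = 96·t + 6, nous prenons 1 intégrale. En prenant ∫j(t)dt et en appliquant a(0) = 0, nous trouvons a(t) = 6·t·(8·t + 1). En utilisant a(t) = 6·t·(8·t + 1) et en substituant t = 1, nous trouvons a = 54.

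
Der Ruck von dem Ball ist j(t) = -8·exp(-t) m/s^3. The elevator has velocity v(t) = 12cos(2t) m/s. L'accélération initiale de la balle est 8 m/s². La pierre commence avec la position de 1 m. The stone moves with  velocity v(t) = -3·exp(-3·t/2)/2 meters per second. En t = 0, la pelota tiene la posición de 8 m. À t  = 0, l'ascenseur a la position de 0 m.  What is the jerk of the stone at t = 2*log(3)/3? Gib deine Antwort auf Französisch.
Pour résoudre ceci, nous devons prendre 2 dérivées de notre équation de la vitesse v(t) = -3·exp(-3·t/2)/2. La dérivée de la vitesse donne l'accélération: a(t) = 9·exp(-3·t/2)/4. En dérivant l'accélération, nous obtenons le jerk: j(t) = -27·exp(-3·t/2)/8. En utilisant j(t) = -27·exp(-3·t/2)/8 et en substituant t = 2*log(3)/3, nous trouvons j = -9/8.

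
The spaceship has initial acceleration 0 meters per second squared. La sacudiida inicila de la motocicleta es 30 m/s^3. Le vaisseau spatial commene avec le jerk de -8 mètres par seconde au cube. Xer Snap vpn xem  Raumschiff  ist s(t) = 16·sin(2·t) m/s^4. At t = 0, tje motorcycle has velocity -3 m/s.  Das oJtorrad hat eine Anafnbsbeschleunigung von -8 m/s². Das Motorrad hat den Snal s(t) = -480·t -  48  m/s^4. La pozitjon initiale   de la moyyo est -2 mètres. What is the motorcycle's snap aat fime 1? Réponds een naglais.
We have snap s(t) = -480·t - 48. Substituting t = 1: s(1) = -528.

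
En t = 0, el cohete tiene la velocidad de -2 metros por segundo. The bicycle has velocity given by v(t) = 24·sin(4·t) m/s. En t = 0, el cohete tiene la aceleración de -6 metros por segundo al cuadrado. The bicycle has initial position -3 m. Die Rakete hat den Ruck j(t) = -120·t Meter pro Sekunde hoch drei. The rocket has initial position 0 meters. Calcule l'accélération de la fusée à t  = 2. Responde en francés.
Pour résoudre ceci, nous devons prendre 1 primitive de notre équation du jerk j(t) = -120·t. En prenant ∫j(t)dt et en appliquant a(0) = -6, nous trouvons a(t) = -60·t^2 - 6. En utilisant a(t) = -60·t^2 - 6 et en substituant t = 2, nous trouvons a = -246.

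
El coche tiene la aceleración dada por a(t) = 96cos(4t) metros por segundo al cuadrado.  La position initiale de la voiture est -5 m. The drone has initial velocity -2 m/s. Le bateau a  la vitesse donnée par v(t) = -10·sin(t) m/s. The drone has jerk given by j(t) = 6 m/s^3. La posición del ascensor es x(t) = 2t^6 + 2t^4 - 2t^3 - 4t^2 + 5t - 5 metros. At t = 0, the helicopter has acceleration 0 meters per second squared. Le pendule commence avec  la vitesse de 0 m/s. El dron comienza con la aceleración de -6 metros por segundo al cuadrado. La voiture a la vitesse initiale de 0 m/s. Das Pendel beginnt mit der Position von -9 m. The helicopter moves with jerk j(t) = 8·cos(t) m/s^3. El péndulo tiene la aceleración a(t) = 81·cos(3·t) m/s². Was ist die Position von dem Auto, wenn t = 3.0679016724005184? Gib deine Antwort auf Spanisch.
Para resolver esto, necesitamos tomar 2 integrales de nuestra ecuación de la aceleración a(t) = 96·cos(4·t). Tomando ∫a(t)dt y aplicando v(0) = 0, encontramos v(t) = 24·sin(4·t). Tomando ∫v(t)dt y aplicando x(0) = -5, encontramos x(t) = 1 - 6·cos(4·t). Tenemos la posición x(t) = 1 - 6·cos(4·t). Sustituyendo t = 3.0679016724005184: x(3.0679016724005184) = -4.74122451283458.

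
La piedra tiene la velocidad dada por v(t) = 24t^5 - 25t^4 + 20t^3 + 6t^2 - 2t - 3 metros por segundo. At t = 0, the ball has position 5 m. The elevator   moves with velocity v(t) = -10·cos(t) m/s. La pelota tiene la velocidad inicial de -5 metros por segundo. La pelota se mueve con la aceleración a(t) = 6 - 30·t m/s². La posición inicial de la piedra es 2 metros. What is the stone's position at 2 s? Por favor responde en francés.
En partant de la vitesse v(t) = 24·t^5 - 25·t^4 + 20·t^3 + 6·t^2 - 2·t - 3, nous prenons 1 intégrale. En prenant ∫v(t)dt et en appliquant x(0) = 2, nous trouvons x(t) = 4·t^6 - 5·t^5 + 5·t^4 + 2·t^3 - t^2 - 3·t + 2. En utilisant x(t) = 4·t^6 - 5·t^5 + 5·t^4 + 2·t^3 - t^2 - 3·t + 2 et en substituant t = 2, nous trouvons x = 184.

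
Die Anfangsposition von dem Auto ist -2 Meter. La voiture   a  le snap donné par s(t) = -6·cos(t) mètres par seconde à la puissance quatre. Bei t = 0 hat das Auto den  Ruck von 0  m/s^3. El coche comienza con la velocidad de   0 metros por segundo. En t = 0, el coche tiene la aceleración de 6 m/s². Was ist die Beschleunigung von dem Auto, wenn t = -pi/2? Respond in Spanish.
Para resolver esto, necesitamos tomar 2 antiderivadas de nuestra ecuación del snap s(t) = -6·cos(t). Tomando ∫s(t)dt y aplicando j(0) = 0, encontramos j(t) = -6·sin(t). Tomando ∫j(t)dt y aplicando a(0) = 6, encontramos a(t) = 6·cos(t). De la ecuación de la aceleración a(t) = 6·cos(t), sustituimos t = -pi/2 para obtener a = 0.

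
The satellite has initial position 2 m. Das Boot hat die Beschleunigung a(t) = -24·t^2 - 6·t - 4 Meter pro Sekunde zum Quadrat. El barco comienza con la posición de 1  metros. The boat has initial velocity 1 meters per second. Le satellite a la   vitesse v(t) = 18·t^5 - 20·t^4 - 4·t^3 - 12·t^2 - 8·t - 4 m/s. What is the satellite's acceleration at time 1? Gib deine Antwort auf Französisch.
En partant de la vitesse v(t) = 18·t^5 - 20·t^4 - 4·t^3 - 12·t^2 - 8·t - 4, nous prenons 1 dérivée. En prenant d/dt de v(t), nous trouvons a(t) = 90·t^4 - 80·t^3 - 12·t^2 - 24·t - 8. De l'équation de l'accélération a(t) = 90·t^4 - 80·t^3 - 12·t^2 - 24·t - 8, nous substituons t = 1 pour obtenir a = -34.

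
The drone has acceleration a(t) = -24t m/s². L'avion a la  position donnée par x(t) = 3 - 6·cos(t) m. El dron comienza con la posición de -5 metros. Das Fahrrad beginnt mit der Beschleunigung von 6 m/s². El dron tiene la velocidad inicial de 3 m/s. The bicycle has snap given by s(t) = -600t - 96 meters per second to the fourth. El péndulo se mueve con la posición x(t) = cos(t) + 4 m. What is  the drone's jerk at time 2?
We must differentiate our acceleration equation a(t) = -24·t 1 time. The derivative of acceleration gives jerk: j(t) = -24. We have jerk j(t) = -24. Substituting t = 2: j(2) = -24.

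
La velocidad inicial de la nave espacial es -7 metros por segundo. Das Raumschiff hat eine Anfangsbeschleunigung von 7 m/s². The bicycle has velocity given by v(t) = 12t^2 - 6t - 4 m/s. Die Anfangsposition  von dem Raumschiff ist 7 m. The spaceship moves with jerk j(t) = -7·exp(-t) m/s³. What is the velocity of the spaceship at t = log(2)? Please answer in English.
To find the answer, we compute 2 antiderivatives of j(t) = -7·exp(-t). Integrating jerk and using the initial condition a(0) = 7, we get a(t) = 7·exp(-t). Finding the integral of a(t) and using v(0) = -7: v(t) = -7·exp(-t). Using v(t) = -7·exp(-t) and substituting t = log(2), we find v = -7/2.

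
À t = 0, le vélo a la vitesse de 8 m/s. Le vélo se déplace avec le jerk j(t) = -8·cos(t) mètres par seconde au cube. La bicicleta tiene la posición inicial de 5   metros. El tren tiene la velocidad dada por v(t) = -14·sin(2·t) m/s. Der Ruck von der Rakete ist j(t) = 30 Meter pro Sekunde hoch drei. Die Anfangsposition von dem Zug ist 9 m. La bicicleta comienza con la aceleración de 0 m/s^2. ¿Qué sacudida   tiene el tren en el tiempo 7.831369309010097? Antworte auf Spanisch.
Partiendo de la velocidad v(t) = -14·sin(2·t), tomamos 2 derivadas. Derivando la velocidad, obtenemos la aceleración: a(t) = -28·cos(2·t). Tomando d/dt de a(t), encontramos j(t) = 56·sin(2·t). Tenemos la sacudida j(t) = 56·sin(2·t). Sustituyendo t = 7.831369309010097: j(7.831369309010097) = 2.53171718294516.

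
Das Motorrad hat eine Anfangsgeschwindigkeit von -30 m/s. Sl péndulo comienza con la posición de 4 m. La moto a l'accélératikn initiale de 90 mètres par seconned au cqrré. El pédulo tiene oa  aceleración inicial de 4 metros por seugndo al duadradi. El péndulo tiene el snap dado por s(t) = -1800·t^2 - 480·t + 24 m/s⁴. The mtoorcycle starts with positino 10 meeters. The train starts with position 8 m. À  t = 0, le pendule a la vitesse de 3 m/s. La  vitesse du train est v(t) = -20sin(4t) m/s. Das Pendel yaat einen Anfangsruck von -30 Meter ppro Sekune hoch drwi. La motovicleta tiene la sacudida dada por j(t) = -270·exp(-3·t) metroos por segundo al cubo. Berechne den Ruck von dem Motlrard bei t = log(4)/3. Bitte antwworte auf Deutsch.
Aus der Gleichung für den Ruck j(t) = -270·exp(-3·t), setzen wir t = log(4)/3 ein und erhalten j = -135/2.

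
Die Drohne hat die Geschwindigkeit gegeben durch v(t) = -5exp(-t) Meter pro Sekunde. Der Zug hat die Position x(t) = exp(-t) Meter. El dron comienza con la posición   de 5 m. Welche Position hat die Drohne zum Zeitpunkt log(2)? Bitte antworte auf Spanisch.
Necesitamos integrar nuestra ecuación de la velocidad v(t) = -5·exp(-t) 1 vez. La integral de la velocidad, con x(0) = 5, da la posición: x(t) = 5·exp(-t). De la ecuación de la posición x(t) = 5·exp(-t), sustituimos t = log(2) para obtener x = 5/2.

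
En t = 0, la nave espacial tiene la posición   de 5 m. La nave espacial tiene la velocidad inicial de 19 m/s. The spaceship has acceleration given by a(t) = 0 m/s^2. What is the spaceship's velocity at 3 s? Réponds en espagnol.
Para resolver esto, necesitamos tomar 1 antiderivada de nuestra ecuación de la aceleración a(t) = 0. Integrando la aceleración y usando la condición inicial v(0) = 19, obtenemos v(t) = 19. Usando v(t) = 19 y sustituyendo t = 3, encontramos v = 19.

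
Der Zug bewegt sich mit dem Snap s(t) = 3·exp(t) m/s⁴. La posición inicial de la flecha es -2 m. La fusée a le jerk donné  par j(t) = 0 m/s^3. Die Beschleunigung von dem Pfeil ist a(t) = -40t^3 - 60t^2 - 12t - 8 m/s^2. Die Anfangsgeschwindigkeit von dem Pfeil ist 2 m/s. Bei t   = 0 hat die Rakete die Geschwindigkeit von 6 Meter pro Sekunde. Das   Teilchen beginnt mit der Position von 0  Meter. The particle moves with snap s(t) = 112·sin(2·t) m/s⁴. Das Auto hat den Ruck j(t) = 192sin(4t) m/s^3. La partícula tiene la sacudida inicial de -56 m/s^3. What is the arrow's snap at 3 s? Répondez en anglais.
Starting from acceleration a(t) = -40·t^3 - 60·t^2 - 12·t - 8, we take 2 derivatives. Taking d/dt of a(t), we find j(t) = -120·t^2 - 120·t - 12. Differentiating jerk, we get snap: s(t) = -240·t - 120. Using s(t) = -240·t - 120 and substituting t = 3, we find s = -840.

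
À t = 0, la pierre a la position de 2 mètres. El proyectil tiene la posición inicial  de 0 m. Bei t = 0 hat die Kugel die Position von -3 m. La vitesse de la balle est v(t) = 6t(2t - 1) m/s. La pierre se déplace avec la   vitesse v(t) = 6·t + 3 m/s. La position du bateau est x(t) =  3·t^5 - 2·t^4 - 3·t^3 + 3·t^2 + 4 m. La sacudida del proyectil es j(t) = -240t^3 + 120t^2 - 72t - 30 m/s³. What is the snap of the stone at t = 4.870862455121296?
To solve this, we need to take 3 derivatives of our velocity equation v(t) = 6·t + 3. Differentiating velocity, we get acceleration: a(t) = 6. Taking d/dt of a(t), we find j(t) = 0. The derivative of jerk gives snap: s(t) = 0. We have snap s(t) = 0. Substituting t = 4.870862455121296: s(4.870862455121296) = 0.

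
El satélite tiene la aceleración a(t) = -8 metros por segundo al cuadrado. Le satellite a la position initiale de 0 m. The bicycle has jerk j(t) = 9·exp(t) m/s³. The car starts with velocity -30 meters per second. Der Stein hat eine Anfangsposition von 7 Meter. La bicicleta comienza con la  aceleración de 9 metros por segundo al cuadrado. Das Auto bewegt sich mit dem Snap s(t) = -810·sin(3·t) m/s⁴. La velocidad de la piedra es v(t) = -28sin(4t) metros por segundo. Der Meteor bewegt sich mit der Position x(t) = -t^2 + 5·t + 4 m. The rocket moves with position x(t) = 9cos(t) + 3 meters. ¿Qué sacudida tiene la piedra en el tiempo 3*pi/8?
Para resolver esto, necesitamos tomar 2 derivadas de nuestra ecuación de la velocidad v(t) = -28·sin(4·t). La derivada de la velocidad da la aceleración: a(t) = -112·cos(4·t). La derivada de la aceleración da la sacudida: j(t) = 448·sin(4·t). Tenemos la sacudida j(t) = 448·sin(4·t). Sustituyendo t = 3*pi/8: j(3*pi/8) = -448.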